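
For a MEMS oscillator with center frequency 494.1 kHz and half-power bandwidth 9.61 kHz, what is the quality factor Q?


Step 1: Q = f0 / bandwidth
Step 2: Q = 494.1 / 9.61
Q = 51.4


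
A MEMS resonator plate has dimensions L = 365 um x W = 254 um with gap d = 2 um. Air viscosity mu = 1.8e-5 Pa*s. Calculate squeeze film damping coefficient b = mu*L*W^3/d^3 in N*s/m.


Step 1: Convert to SI.
L = 365e-6 m, W = 254e-6 m, d = 2e-6 m
Step 2: W^3 = (254e-6)^3 = 1.64e-11 m^3
Step 3: d^3 = (2e-6)^3 = 8.00e-18 m^3
Step 4: b = 1.8e-5 * 365e-6 * 1.64e-11 / 8.00e-18
b = 1.35e-02 N*s/m


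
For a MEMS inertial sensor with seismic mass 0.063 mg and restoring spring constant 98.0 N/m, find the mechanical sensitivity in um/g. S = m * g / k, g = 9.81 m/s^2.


Step 1: Convert mass: m = 0.063 mg = 6.30e-08 kg
Step 2: S = m * g / k = 6.30e-08 * 9.81 / 98.0
Step 3: S = 6.31e-09 m/g
Step 4: Convert to um/g: S = 0.006 um/g


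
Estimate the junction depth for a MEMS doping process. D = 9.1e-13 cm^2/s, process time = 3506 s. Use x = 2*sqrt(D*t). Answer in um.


Step 1: Compute D*t = 9.1e-13 * 3506 = 3.19046e-09 cm^2
Step 2: sqrt(D*t) = 5.6484e-05 cm
Step 3: x = 2 * 5.6484e-05 cm = 1.12968e-04 cm
Step 4: Convert to um (1 cm = 1e4 um): x = 1.13 um


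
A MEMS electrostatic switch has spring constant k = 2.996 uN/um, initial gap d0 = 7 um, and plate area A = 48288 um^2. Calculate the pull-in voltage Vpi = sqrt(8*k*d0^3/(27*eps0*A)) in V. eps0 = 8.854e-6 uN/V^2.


Step 1: Compute numerator: 8 * k * d0^3 = 8 * 2.996 * 7^3 = 8221.024
Step 2: Compute denominator: 27 * eps0 * A = 27 * 8.854e-6 * 48288 = 11.543633
Step 3: Vpi = sqrt(8221.024 / 11.543633)
Vpi = 26.69 V


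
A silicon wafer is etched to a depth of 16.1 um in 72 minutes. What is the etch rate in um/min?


Step 1: Etch rate = depth / time
Step 2: rate = 16.1 / 72
rate = 0.224 um/min


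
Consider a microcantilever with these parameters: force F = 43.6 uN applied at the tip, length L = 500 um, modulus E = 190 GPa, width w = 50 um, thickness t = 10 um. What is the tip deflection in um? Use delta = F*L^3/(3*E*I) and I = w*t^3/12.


Step 1: Calculate the second moment of area.
I = w * t^3 / 12 = 50 * 10^3 / 12 = 4166.6667 um^4
Step 2: Convert E to consistent units (1 GPa = 1000 uN/um^2).
E = 190 GPa = 190000 uN/um^2
Step 3: Calculate tip deflection.
delta = F * L^3 / (3 * E * I)
delta = 43.6 * 500^3 / (3 * 190000 * 4166.6667)
delta = 2.2947 um


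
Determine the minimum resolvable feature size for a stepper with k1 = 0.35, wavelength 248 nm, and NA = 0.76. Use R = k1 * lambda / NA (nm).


Step 1: Identify values: k1 = 0.35, lambda = 248 nm, NA = 0.76
Step 2: R = k1 * lambda / NA
R = 0.35 * 248 / 0.76
R = 114.2 nm


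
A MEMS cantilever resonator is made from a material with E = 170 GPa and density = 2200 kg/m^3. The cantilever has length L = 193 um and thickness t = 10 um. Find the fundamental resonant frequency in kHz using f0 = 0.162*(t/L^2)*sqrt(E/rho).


Step 1: Convert units to SI.
t_SI = 10e-6 m, L_SI = 193e-6 m
Step 2: Calculate sqrt(E/rho).
sqrt(170e9 / 2200) = 8790.49 m/s
Step 3: Compute f0.
f0 = 0.162 * 10e-6 / (193e-6)^2 * 8790.49 = 382308.1 Hz = 382.31 kHz


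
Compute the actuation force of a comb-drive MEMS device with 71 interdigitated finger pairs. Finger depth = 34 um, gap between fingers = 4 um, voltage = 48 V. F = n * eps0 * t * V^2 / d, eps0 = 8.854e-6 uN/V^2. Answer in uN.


Step 1: Parameters: n=71, eps0=8.854e-6 uN/V^2, t=34 um, V=48 V, d=4 um
Step 2: V^2 = 2304
Step 3: F = 71 * 8.854e-6 * 34 * 2304 / 4
F = 12.311 uN


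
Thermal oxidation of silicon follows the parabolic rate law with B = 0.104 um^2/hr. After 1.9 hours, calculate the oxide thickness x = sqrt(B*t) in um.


Step 1: Compute B*t = 0.104 * 1.9 = 0.1976
Step 2: x = sqrt(0.1976)
x = 0.445 um


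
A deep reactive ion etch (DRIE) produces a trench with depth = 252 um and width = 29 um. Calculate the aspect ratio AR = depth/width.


Step 1: AR = depth / width
Step 2: AR = 252 / 29
AR = 8.7


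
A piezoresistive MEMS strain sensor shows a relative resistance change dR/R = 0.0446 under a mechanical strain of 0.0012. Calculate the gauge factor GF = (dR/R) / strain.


Step 1: Identify values.
dR/R = 0.0446, strain = 0.0012
Step 2: GF = (dR/R) / strain = 0.0446 / 0.0012
GF = 37.2


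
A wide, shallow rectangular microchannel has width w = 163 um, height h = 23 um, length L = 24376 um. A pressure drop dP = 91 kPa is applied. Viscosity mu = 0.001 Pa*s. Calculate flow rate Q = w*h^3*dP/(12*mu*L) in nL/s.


Step 1: Convert all dimensions to SI (meters).
w = 163e-6 m, h = 23e-6 m, L = 24376e-6 m, dP = 91e3 Pa
Step 2: Q = w * h^3 * dP / (12 * mu * L)
Q = 163e-6 * (23e-6)^3 * 91e3 / (12 * 0.001 * 24376e-6) = 6.1697678e-10 m^3/s
Step 3: Convert Q from m^3/s to nL/s (1 m^3 = 1e12 nL, so multiply by 1e12).
Q = 616.977 nL/s


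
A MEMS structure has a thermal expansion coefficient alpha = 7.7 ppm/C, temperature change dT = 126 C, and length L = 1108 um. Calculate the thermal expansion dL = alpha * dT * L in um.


Step 1: Convert CTE: alpha = 7.7 ppm/C = 7.7e-6 /C
Step 2: dL = 7.7e-6 * 126 * 1108
dL = 1.075 um


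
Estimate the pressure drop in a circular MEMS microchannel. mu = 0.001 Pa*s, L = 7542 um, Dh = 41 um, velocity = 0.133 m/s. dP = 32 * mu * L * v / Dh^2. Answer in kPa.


Step 1: Convert to SI: L = 7542e-6 m, Dh = 41e-6 m
Step 2: dP = 32 * 0.001 * 7542e-6 * 0.133 / (41e-6)^2
Step 3: dP = 19095.03 Pa
Step 4: Convert to kPa: dP = 19.1 kPa


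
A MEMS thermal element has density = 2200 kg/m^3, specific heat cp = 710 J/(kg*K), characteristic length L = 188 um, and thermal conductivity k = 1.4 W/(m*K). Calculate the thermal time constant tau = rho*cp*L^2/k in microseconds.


Step 1: Convert L to m: L = 188e-6 m
Step 2: L^2 = (188e-6)^2 = 3.5344e-08 m^2
Step 3: tau = 2200 * 710 * 3.5344e-08 / 1.4 = 3.943380571e-02 s
Step 4: Convert to microseconds (multiply by 1e6).
tau = 39433.806 us


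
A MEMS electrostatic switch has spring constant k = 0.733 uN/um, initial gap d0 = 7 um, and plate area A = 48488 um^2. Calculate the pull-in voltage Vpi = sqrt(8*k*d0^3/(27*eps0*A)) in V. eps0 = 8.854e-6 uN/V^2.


Step 1: Compute numerator: 8 * k * d0^3 = 8 * 0.733 * 7^3 = 2011.352
Step 2: Compute denominator: 27 * eps0 * A = 27 * 8.854e-6 * 48488 = 11.591444
Step 3: Vpi = sqrt(2011.352 / 11.591444)
Vpi = 13.17 V


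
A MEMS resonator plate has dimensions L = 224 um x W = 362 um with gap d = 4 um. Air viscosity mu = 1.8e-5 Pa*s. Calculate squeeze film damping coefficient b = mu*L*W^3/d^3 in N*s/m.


Step 1: Convert to SI.
L = 224e-6 m, W = 362e-6 m, d = 4e-6 m
Step 2: W^3 = (362e-6)^3 = 4.74e-11 m^3
Step 3: d^3 = (4e-6)^3 = 6.40e-17 m^3
Step 4: b = 1.8e-5 * 224e-6 * 4.74e-11 / 6.40e-17
b = 2.99e-03 N*s/m


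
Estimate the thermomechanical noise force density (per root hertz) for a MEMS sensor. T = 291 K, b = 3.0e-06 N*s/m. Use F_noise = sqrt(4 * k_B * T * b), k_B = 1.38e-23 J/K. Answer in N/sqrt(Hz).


Step 1: Compute 4 * k_B * T * b
= 4 * 1.38e-23 * 291 * 3.0e-06
= 4.8190e-26 N^2/Hz
Step 2: F_noise = sqrt(4.8190e-26)
F_noise = 2.20e-13 N/sqrt(Hz)


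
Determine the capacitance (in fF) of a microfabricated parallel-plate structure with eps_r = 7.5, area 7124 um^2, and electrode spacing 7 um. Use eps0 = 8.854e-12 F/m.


Step 1: Convert area to m^2: A = 7124e-12 m^2
Step 2: Convert gap to m: d = 7e-6 m
Step 3: C = eps0 * eps_r * A / d
C = 8.854e-12 * 7.5 * 7124e-12 / 7e-6
Step 4: Convert to fF (multiply by 1e15).
C = 67.58 fF


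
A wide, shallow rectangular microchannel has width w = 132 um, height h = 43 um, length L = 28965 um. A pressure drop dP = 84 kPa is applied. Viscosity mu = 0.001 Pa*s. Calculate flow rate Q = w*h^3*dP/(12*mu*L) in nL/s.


Step 1: Convert all dimensions to SI (meters).
w = 132e-6 m, h = 43e-6 m, L = 28965e-6 m, dP = 84e3 Pa
Step 2: Q = w * h^3 * dP / (12 * mu * L)
Q = 132e-6 * (43e-6)^3 * 84e3 / (12 * 0.001 * 28965e-6) = 2.53631859e-09 m^3/s
Step 3: Convert Q from m^3/s to nL/s (1 m^3 = 1e12 nL, so multiply by 1e12).
Q = 2536.319 nL/s


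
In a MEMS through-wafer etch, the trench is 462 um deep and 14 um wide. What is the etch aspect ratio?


Step 1: AR = depth / width
Step 2: AR = 462 / 14
AR = 33.0


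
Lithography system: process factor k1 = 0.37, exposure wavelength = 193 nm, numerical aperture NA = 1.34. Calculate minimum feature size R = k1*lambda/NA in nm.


Step 1: Identify values: k1 = 0.37, lambda = 193 nm, NA = 1.34
Step 2: R = k1 * lambda / NA
R = 0.37 * 193 / 1.34
R = 53.3 nm


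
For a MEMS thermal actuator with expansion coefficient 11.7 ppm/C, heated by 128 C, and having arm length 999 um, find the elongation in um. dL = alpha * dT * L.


Step 1: Convert CTE: alpha = 11.7 ppm/C = 11.7e-6 /C
Step 2: dL = 11.7e-6 * 128 * 999
dL = 1.4961 um


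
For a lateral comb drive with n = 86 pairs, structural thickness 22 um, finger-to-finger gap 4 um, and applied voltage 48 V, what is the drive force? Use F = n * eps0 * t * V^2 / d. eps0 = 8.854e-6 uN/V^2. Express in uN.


Step 1: Parameters: n=86, eps0=8.854e-6 uN/V^2, t=22 um, V=48 V, d=4 um
Step 2: V^2 = 2304
Step 3: F = 86 * 8.854e-6 * 22 * 2304 / 4
F = 9.649 uN


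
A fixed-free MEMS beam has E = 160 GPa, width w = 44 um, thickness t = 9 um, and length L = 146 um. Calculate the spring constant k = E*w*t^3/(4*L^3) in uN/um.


Step 1: Convert E to consistent units (1 GPa = 1000 uN/um^2).
E = 160 GPa = 160000 uN/um^2
Step 2: Compute t^3 = 9^3 = 729
Step 3: Compute L^3 = 146^3 = 3112136
Step 4: k = 160000 * 44 * 729 / (4 * 3112136)
k = 412.2699 uN/um


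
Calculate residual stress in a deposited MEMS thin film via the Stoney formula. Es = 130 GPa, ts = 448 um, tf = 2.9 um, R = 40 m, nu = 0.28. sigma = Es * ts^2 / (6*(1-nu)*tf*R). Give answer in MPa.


Step 1: Compute numerator: Es * ts^2 = 130 * 448^2 = 26091520 (GPa*um^2)
Step 2: Compute denominator (R in um): 6*(1-nu)*tf*R = 6*0.72*2.9*40e6 = 501120000.0 (um^2)
Step 3: sigma (GPa) = 26091520 / 501120000.0 = 5.2066e-02 GPa
Step 4: Convert to MPa (x1000): sigma = 52.1 MPa


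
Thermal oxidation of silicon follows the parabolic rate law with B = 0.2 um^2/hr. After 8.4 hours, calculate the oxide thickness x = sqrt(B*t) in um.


Step 1: Compute B*t = 0.2 * 8.4 = 1.68
Step 2: x = sqrt(1.68)
x = 1.296 um


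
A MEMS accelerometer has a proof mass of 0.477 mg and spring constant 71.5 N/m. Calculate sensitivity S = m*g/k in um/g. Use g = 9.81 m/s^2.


Step 1: Convert mass: m = 0.477 mg = 4.77e-07 kg
Step 2: S = m * g / k = 4.77e-07 * 9.81 / 71.5
Step 3: S = 6.54e-08 m/g
Step 4: Convert to um/g: S = 0.065 um/g


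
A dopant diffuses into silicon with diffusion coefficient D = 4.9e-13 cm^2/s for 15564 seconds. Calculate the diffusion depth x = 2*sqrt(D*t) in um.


Step 1: Compute D*t = 4.9e-13 * 15564 = 7.62636e-09 cm^2
Step 2: sqrt(D*t) = 8.7329e-05 cm
Step 3: x = 2 * 8.7329e-05 cm = 1.74658e-04 cm
Step 4: Convert to um (1 cm = 1e4 um): x = 1.747 um


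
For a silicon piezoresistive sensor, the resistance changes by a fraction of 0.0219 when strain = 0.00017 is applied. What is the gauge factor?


Step 1: Identify values.
dR/R = 0.0219, strain = 0.00017
Step 2: GF = (dR/R) / strain = 0.0219 / 0.00017
GF = 128.8


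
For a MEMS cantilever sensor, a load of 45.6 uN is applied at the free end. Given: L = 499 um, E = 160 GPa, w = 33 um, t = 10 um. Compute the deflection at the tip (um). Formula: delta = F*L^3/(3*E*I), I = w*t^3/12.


Step 1: Calculate the second moment of area.
I = w * t^3 / 12 = 33 * 10^3 / 12 = 2750.0 um^4
Step 2: Convert E to consistent units (1 GPa = 1000 uN/um^2).
E = 160 GPa = 160000 uN/um^2
Step 3: Calculate tip deflection.
delta = F * L^3 / (3 * E * I)
delta = 45.6 * 499^3 / (3 * 160000 * 2750.0)
delta = 4.2923 um


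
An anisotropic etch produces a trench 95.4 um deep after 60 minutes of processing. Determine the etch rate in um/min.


Step 1: Etch rate = depth / time
Step 2: rate = 95.4 / 60
rate = 1.59 um/min


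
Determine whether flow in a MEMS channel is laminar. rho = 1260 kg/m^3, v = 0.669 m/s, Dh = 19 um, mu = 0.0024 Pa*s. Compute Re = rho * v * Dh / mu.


Step 1: Convert Dh to meters: Dh = 19e-6 m
Step 2: Re = rho * v * Dh / mu
Re = 1260 * 0.669 * 19e-6 / 0.0024
Re = 6.673
Since Re = 6.673 is below ~2300, the flow is laminar.


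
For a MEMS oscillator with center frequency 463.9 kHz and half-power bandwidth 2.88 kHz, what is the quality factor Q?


Step 1: Q = f0 / bandwidth
Step 2: Q = 463.9 / 2.88
Q = 161.1


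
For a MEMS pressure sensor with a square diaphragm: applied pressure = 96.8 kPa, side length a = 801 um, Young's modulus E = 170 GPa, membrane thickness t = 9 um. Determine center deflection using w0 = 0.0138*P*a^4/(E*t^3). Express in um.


Step 1: Convert pressure to compatible units (E is in GPa, so P in GPa).
P = 96.8 kPa = 96.8e-6 GPa
Step 2: Compute numerator: 0.0138 * P * a^4.
a^4 = 801^4 = 411651843201
numerator = 0.0138 * 96.8e-6 * 411651843201 = 5.49901e+05
Step 3: Compute denominator: E * t^3 = 170 * 9^3 = 123930
Step 4: w0 = numerator / denominator = 5.49901e+05 / 123930 = 4.4372 um


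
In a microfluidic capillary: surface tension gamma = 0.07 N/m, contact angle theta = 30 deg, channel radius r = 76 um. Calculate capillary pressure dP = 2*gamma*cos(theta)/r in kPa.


Step 1: cos(30 deg) = 0.866
Step 2: Convert r to m: r = 76e-6 m
Step 3: dP = 2 * 0.07 * 0.866 / 76e-6 = 1595.3 Pa
Step 4: Convert Pa to kPa (divide by 1000).
dP = 1.6 kPa


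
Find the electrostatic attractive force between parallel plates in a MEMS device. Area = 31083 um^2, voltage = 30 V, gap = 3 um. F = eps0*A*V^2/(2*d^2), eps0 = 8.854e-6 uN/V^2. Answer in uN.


Step 1: Identify parameters.
eps0 = 8.854e-6 uN/V^2, A = 31083 um^2, V = 30 V, d = 3 um
Step 2: Compute V^2 = 30^2 = 900
Step 3: Compute d^2 = 3^2 = 9
Step 4: F = 0.5 * 8.854e-6 * 31083 * 900 / 9
F = 13.76 uN


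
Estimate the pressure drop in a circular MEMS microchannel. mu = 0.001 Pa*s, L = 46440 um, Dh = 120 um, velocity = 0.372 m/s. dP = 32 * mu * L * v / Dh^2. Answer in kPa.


Step 1: Convert to SI: L = 46440e-6 m, Dh = 120e-6 m
Step 2: dP = 32 * 0.001 * 46440e-6 * 0.372 / (120e-6)^2
Step 3: dP = 38390.40 Pa
Step 4: Convert to kPa: dP = 38.39 kPa


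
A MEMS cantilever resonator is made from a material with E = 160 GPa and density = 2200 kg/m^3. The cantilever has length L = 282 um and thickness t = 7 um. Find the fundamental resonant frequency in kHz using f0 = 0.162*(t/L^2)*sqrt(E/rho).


Step 1: Convert units to SI.
t_SI = 7e-6 m, L_SI = 282e-6 m
Step 2: Calculate sqrt(E/rho).
sqrt(160e9 / 2200) = 8528.03 m/s
Step 3: Compute f0.
f0 = 0.162 * 7e-6 / (282e-6)^2 * 8528.03 = 121608.4 Hz = 121.61 kHz


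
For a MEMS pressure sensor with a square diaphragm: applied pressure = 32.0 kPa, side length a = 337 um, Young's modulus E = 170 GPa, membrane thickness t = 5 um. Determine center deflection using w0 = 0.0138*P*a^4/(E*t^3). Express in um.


Step 1: Convert pressure to compatible units (E is in GPa, so P in GPa).
P = 32.0 kPa = 32.0e-6 GPa
Step 2: Compute numerator: 0.0138 * P * a^4.
a^4 = 337^4 = 12897917761
numerator = 0.0138 * 32.0e-6 * 12897917761 = 5.6957e+03
Step 3: Compute denominator: E * t^3 = 170 * 5^3 = 21250
Step 4: w0 = numerator / denominator = 5.6957e+03 / 21250 = 0.268 um


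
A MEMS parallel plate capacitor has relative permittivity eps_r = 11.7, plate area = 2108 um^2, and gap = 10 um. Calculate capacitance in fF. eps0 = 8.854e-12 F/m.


Step 1: Convert area to m^2: A = 2108e-12 m^2
Step 2: Convert gap to m: d = 10e-6 m
Step 3: C = eps0 * eps_r * A / d
C = 8.854e-12 * 11.7 * 2108e-12 / 10e-6
Step 4: Convert to fF (multiply by 1e15).
C = 21.84 fF


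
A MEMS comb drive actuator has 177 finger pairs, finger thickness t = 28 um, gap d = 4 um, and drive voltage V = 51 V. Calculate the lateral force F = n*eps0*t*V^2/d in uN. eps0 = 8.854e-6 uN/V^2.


Step 1: Parameters: n=177, eps0=8.854e-6 uN/V^2, t=28 um, V=51 V, d=4 um
Step 2: V^2 = 2601
Step 3: F = 177 * 8.854e-6 * 28 * 2601 / 4
F = 28.533 uN


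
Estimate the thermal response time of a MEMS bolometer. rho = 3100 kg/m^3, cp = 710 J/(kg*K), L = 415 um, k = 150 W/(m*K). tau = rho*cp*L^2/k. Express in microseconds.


Step 1: Convert L to m: L = 415e-6 m
Step 2: L^2 = (415e-6)^2 = 1.72225e-07 m^2
Step 3: tau = 3100 * 710 * 1.72225e-07 / 150 = 2.52711483e-03 s
Step 4: Convert to microseconds (multiply by 1e6).
tau = 2527.115 us


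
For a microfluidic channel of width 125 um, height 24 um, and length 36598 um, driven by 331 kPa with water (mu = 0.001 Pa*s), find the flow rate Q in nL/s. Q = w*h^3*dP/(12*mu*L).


Step 1: Convert all dimensions to SI (meters).
w = 125e-6 m, h = 24e-6 m, L = 36598e-6 m, dP = 331e3 Pa
Step 2: Q = w * h^3 * dP / (12 * mu * L)
Q = 125e-6 * (24e-6)^3 * 331e3 / (12 * 0.001 * 36598e-6) = 1.30236625e-09 m^3/s
Step 3: Convert Q from m^3/s to nL/s (1 m^3 = 1e12 nL, so multiply by 1e12).
Q = 1302.366 nL/s


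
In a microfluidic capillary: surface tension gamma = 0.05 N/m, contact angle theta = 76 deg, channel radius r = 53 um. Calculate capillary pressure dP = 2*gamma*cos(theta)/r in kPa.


Step 1: cos(76 deg) = 0.2419
Step 2: Convert r to m: r = 53e-6 m
Step 3: dP = 2 * 0.05 * 0.2419 / 53e-6 = 456.4 Pa
Step 4: Convert Pa to kPa (divide by 1000).
dP = 0.46 kPa


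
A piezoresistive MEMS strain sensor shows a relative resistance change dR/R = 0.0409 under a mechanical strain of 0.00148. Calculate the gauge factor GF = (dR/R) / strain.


Step 1: Identify values.
dR/R = 0.0409, strain = 0.00148
Step 2: GF = (dR/R) / strain = 0.0409 / 0.00148
GF = 27.6


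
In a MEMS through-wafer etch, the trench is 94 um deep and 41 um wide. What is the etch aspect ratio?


Step 1: AR = depth / width
Step 2: AR = 94 / 41
AR = 2.3


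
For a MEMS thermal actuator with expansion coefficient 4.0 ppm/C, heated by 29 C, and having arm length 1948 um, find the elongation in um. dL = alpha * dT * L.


Step 1: Convert CTE: alpha = 4.0 ppm/C = 4.0e-6 /C
Step 2: dL = 4.0e-6 * 29 * 1948
dL = 0.226 um


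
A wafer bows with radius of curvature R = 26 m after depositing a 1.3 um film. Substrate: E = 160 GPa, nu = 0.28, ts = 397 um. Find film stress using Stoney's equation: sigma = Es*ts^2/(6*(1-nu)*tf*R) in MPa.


Step 1: Compute numerator: Es * ts^2 = 160 * 397^2 = 25217440 (GPa*um^2)
Step 2: Compute denominator (R in um): 6*(1-nu)*tf*R = 6*0.72*1.3*26e6 = 146016000.0 (um^2)
Step 3: sigma (GPa) = 25217440 / 146016000.0 = 1.72703e-01 GPa
Step 4: Convert to MPa (x1000): sigma = 172.7 MPa


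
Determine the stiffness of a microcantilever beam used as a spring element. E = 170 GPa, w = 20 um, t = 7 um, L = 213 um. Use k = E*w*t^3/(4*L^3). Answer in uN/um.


Step 1: Convert E to consistent units (1 GPa = 1000 uN/um^2).
E = 170 GPa = 170000 uN/um^2
Step 2: Compute t^3 = 7^3 = 343
Step 3: Compute L^3 = 213^3 = 9663597
Step 4: k = 170000 * 20 * 343 / (4 * 9663597)
k = 30.1699 uN/um


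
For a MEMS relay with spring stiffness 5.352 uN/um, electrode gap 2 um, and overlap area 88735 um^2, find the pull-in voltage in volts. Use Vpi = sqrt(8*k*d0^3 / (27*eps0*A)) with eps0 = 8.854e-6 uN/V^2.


Step 1: Compute numerator: 8 * k * d0^3 = 8 * 5.352 * 2^3 = 342.528
Step 2: Compute denominator: 27 * eps0 * A = 27 * 8.854e-6 * 88735 = 21.212812
Step 3: Vpi = sqrt(342.528 / 21.212812)
Vpi = 4.02 V


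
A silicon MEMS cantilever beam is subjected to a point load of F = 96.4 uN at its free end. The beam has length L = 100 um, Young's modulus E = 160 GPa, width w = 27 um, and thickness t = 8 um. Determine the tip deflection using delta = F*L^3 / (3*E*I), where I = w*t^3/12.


Step 1: Calculate the second moment of area.
I = w * t^3 / 12 = 27 * 8^3 / 12 = 1152.0 um^4
Step 2: Convert E to consistent units (1 GPa = 1000 uN/um^2).
E = 160 GPa = 160000 uN/um^2
Step 3: Calculate tip deflection.
delta = F * L^3 / (3 * E * I)
delta = 96.4 * 100^3 / (3 * 160000 * 1152.0)
delta = 0.1743 um


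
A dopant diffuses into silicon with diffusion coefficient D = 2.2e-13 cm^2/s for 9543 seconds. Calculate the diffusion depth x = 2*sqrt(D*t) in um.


Step 1: Compute D*t = 2.2e-13 * 9543 = 2.09946e-09 cm^2
Step 2: sqrt(D*t) = 4.582e-05 cm
Step 3: x = 2 * 4.582e-05 cm = 9.164e-05 cm
Step 4: Convert to um (1 cm = 1e4 um): x = 0.916 um


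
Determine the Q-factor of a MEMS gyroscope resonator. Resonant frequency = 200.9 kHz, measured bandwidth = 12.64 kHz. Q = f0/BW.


Step 1: Q = f0 / bandwidth
Step 2: Q = 200.9 / 12.64
Q = 15.9


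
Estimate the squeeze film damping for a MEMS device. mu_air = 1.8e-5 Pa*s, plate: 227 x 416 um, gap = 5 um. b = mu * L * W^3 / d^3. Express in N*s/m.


Step 1: Convert to SI.
L = 227e-6 m, W = 416e-6 m, d = 5e-6 m
Step 2: W^3 = (416e-6)^3 = 7.20e-11 m^3
Step 3: d^3 = (5e-6)^3 = 1.25e-16 m^3
Step 4: b = 1.8e-5 * 227e-6 * 7.20e-11 / 1.25e-16
b = 2.35e-03 N*s/m


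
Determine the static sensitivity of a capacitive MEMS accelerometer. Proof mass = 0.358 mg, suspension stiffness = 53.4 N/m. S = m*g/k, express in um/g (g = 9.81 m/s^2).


Step 1: Convert mass: m = 0.358 mg = 3.58e-07 kg
Step 2: S = m * g / k = 3.58e-07 * 9.81 / 53.4
Step 3: S = 6.58e-08 m/g
Step 4: Convert to um/g: S = 0.066 um/g


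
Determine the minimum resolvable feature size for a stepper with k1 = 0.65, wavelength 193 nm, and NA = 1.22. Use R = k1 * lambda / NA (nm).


Step 1: Identify values: k1 = 0.65, lambda = 193 nm, NA = 1.22
Step 2: R = k1 * lambda / NA
R = 0.65 * 193 / 1.22
R = 102.8 nm


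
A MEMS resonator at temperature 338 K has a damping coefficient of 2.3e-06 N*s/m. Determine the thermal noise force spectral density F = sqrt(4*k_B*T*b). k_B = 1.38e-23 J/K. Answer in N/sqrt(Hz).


Step 1: Compute 4 * k_B * T * b
= 4 * 1.38e-23 * 338 * 2.3e-06
= 4.2912e-26 N^2/Hz
Step 2: F_noise = sqrt(4.2912e-26)
F_noise = 2.07e-13 N/sqrt(Hz)


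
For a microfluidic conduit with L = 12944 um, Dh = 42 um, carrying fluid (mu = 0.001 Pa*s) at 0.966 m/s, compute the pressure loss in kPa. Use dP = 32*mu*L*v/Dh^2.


Step 1: Convert to SI: L = 12944e-6 m, Dh = 42e-6 m
Step 2: dP = 32 * 0.001 * 12944e-6 * 0.966 / (42e-6)^2
Step 3: dP = 226828.19 Pa
Step 4: Convert to kPa: dP = 226.83 kPa


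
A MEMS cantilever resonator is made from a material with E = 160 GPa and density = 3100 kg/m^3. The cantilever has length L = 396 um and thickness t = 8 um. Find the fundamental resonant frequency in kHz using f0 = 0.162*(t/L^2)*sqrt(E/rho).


Step 1: Convert units to SI.
t_SI = 8e-6 m, L_SI = 396e-6 m
Step 2: Calculate sqrt(E/rho).
sqrt(160e9 / 3100) = 7184.21 m/s
Step 3: Compute f0.
f0 = 0.162 * 8e-6 / (396e-6)^2 * 7184.21 = 59373.6 Hz = 59.37 kHz


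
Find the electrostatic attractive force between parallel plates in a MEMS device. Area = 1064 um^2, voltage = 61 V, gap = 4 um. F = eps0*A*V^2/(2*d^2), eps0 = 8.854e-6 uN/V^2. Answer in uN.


Step 1: Identify parameters.
eps0 = 8.854e-6 uN/V^2, A = 1064 um^2, V = 61 V, d = 4 um
Step 2: Compute V^2 = 61^2 = 3721
Step 3: Compute d^2 = 4^2 = 16
Step 4: F = 0.5 * 8.854e-6 * 1064 * 3721 / 16
F = 1.095 uN


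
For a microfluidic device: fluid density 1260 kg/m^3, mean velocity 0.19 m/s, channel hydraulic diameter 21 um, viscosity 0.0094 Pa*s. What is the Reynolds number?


Step 1: Convert Dh to meters: Dh = 21e-6 m
Step 2: Re = rho * v * Dh / mu
Re = 1260 * 0.19 * 21e-6 / 0.0094
Re = 0.535


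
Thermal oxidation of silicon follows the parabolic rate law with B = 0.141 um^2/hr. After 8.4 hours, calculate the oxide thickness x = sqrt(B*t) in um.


Step 1: Compute B*t = 0.141 * 8.4 = 1.1844
Step 2: x = sqrt(1.1844)
x = 1.088 um


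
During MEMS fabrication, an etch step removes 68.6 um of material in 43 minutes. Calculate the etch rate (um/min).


Step 1: Etch rate = depth / time
Step 2: rate = 68.6 / 43
rate = 1.595 um/min


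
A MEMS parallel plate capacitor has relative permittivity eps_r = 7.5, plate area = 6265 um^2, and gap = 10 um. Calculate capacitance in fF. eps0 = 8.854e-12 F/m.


Step 1: Convert area to m^2: A = 6265e-12 m^2
Step 2: Convert gap to m: d = 10e-6 m
Step 3: C = eps0 * eps_r * A / d
C = 8.854e-12 * 7.5 * 6265e-12 / 10e-6
Step 4: Convert to fF (multiply by 1e15).
C = 41.6 fF


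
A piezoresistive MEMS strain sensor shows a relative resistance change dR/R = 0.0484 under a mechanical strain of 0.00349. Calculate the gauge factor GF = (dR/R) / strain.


Step 1: Identify values.
dR/R = 0.0484, strain = 0.00349
Step 2: GF = (dR/R) / strain = 0.0484 / 0.00349
GF = 13.9


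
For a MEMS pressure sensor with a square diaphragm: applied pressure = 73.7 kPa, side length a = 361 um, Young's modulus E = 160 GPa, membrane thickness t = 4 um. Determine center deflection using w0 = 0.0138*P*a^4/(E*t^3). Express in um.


Step 1: Convert pressure to compatible units (E is in GPa, so P in GPa).
P = 73.7 kPa = 73.7e-6 GPa
Step 2: Compute numerator: 0.0138 * P * a^4.
a^4 = 361^4 = 16983563041
numerator = 0.0138 * 73.7e-6 * 16983563041 = 1.72733e+04
Step 3: Compute denominator: E * t^3 = 160 * 4^3 = 10240
Step 4: w0 = numerator / denominator = 1.72733e+04 / 10240 = 1.6868 um


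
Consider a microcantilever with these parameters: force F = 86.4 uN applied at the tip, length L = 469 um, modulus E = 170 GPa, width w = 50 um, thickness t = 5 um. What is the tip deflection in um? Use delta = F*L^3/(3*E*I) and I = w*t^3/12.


Step 1: Calculate the second moment of area.
I = w * t^3 / 12 = 50 * 5^3 / 12 = 520.8333 um^4
Step 2: Convert E to consistent units (1 GPa = 1000 uN/um^2).
E = 170 GPa = 170000 uN/um^2
Step 3: Calculate tip deflection.
delta = F * L^3 / (3 * E * I)
delta = 86.4 * 469^3 / (3 * 170000 * 520.8333)
delta = 33.5555 um


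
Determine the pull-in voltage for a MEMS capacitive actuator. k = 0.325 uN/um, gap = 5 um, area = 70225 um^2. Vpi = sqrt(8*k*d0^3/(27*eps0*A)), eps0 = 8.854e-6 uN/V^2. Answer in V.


Step 1: Compute numerator: 8 * k * d0^3 = 8 * 0.325 * 5^3 = 325.0
Step 2: Compute denominator: 27 * eps0 * A = 27 * 8.854e-6 * 70225 = 16.787848
Step 3: Vpi = sqrt(325.0 / 16.787848)
Vpi = 4.4 V


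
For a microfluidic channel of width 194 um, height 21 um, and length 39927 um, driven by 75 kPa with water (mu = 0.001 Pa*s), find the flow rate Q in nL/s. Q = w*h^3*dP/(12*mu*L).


Step 1: Convert all dimensions to SI (meters).
w = 194e-6 m, h = 21e-6 m, L = 39927e-6 m, dP = 75e3 Pa
Step 2: Q = w * h^3 * dP / (12 * mu * L)
Q = 194e-6 * (21e-6)^3 * 75e3 / (12 * 0.001 * 39927e-6) = 2.8123732e-10 m^3/s
Step 3: Convert Q from m^3/s to nL/s (1 m^3 = 1e12 nL, so multiply by 1e12).
Q = 281.237 nL/s


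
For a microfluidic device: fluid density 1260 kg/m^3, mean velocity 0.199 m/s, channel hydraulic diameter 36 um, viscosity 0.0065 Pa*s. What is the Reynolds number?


Step 1: Convert Dh to meters: Dh = 36e-6 m
Step 2: Re = rho * v * Dh / mu
Re = 1260 * 0.199 * 36e-6 / 0.0065
Re = 1.389


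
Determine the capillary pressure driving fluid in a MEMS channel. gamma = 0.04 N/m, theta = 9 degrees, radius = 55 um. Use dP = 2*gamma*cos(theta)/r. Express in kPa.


Step 1: cos(9 deg) = 0.9877
Step 2: Convert r to m: r = 55e-6 m
Step 3: dP = 2 * 0.04 * 0.9877 / 55e-6 = 1436.7 Pa
Step 4: Convert Pa to kPa (divide by 1000).
dP = 1.44 kPa


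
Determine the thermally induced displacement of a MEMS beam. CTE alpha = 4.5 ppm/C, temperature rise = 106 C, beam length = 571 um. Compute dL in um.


Step 1: Convert CTE: alpha = 4.5 ppm/C = 4.5e-6 /C
Step 2: dL = 4.5e-6 * 106 * 571
dL = 0.2724 um


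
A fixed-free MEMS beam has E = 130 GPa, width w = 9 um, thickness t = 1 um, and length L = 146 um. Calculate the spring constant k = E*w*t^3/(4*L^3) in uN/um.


Step 1: Convert E to consistent units (1 GPa = 1000 uN/um^2).
E = 130 GPa = 130000 uN/um^2
Step 2: Compute t^3 = 1^3 = 1
Step 3: Compute L^3 = 146^3 = 3112136
Step 4: k = 130000 * 9 * 1 / (4 * 3112136)
k = 0.094 uN/um


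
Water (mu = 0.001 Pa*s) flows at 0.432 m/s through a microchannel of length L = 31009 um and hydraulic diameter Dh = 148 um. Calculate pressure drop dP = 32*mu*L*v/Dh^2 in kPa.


Step 1: Convert to SI: L = 31009e-6 m, Dh = 148e-6 m
Step 2: dP = 32 * 0.001 * 31009e-6 * 0.432 / (148e-6)^2
Step 3: dP = 19570.33 Pa
Step 4: Convert to kPa: dP = 19.57 kPa


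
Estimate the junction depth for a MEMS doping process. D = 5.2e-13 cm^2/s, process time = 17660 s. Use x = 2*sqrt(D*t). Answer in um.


Step 1: Compute D*t = 5.2e-13 * 17660 = 9.1832e-09 cm^2
Step 2: sqrt(D*t) = 9.5829e-05 cm
Step 3: x = 2 * 9.5829e-05 cm = 1.91658e-04 cm
Step 4: Convert to um (1 cm = 1e4 um): x = 1.917 um


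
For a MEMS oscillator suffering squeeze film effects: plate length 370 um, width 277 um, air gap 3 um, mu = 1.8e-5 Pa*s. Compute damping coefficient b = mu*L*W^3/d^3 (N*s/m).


Step 1: Convert to SI.
L = 370e-6 m, W = 277e-6 m, d = 3e-6 m
Step 2: W^3 = (277e-6)^3 = 2.13e-11 m^3
Step 3: d^3 = (3e-6)^3 = 2.70e-17 m^3
Step 4: b = 1.8e-5 * 370e-6 * 2.13e-11 / 2.70e-17
b = 5.24e-03 N*s/m


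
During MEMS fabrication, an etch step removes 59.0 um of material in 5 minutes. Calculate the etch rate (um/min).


Step 1: Etch rate = depth / time
Step 2: rate = 59.0 / 5
rate = 11.8 um/min


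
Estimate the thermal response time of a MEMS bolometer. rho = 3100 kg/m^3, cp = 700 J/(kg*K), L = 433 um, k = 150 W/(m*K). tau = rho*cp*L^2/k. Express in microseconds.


Step 1: Convert L to m: L = 433e-6 m
Step 2: L^2 = (433e-6)^2 = 1.87489e-07 m^2
Step 3: tau = 3100 * 700 * 1.87489e-07 / 150 = 2.71234087e-03 s
Step 4: Convert to microseconds (multiply by 1e6).
tau = 2712.341 us


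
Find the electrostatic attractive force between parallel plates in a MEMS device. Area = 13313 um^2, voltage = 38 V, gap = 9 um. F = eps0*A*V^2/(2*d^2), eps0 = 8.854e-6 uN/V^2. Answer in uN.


Step 1: Identify parameters.
eps0 = 8.854e-6 uN/V^2, A = 13313 um^2, V = 38 V, d = 9 um
Step 2: Compute V^2 = 38^2 = 1444
Step 3: Compute d^2 = 9^2 = 81
Step 4: F = 0.5 * 8.854e-6 * 13313 * 1444 / 81
F = 1.051 uN


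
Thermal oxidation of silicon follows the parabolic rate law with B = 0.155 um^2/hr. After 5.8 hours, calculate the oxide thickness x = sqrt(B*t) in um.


Step 1: Compute B*t = 0.155 * 5.8 = 0.899
Step 2: x = sqrt(0.899)
x = 0.948 um


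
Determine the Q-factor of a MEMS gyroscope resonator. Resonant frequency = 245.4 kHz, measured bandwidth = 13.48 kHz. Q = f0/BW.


Step 1: Q = f0 / bandwidth
Step 2: Q = 245.4 / 13.48
Q = 18.2


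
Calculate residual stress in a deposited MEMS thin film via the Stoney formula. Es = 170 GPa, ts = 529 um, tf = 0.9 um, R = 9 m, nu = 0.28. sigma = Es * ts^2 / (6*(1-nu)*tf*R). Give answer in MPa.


Step 1: Compute numerator: Es * ts^2 = 170 * 529^2 = 47572970 (GPa*um^2)
Step 2: Compute denominator (R in um): 6*(1-nu)*tf*R = 6*0.72*0.9*9e6 = 34992000.0 (um^2)
Step 3: sigma (GPa) = 47572970 / 34992000.0 = 1.359538e+00 GPa
Step 4: Convert to MPa (x1000): sigma = 1359.5 MPa


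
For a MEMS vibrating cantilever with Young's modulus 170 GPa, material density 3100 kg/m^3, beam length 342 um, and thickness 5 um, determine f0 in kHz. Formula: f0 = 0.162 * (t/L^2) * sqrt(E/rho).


Step 1: Convert units to SI.
t_SI = 5e-6 m, L_SI = 342e-6 m
Step 2: Calculate sqrt(E/rho).
sqrt(170e9 / 3100) = 7405.32 m/s
Step 3: Compute f0.
f0 = 0.162 * 5e-6 / (342e-6)^2 * 7405.32 = 51283.4 Hz = 51.28 kHz


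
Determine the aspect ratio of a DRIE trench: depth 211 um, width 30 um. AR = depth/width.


Step 1: AR = depth / width
Step 2: AR = 211 / 30
AR = 7.0


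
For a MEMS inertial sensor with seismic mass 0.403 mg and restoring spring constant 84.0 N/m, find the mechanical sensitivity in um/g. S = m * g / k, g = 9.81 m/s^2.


Step 1: Convert mass: m = 0.403 mg = 4.03e-07 kg
Step 2: S = m * g / k = 4.03e-07 * 9.81 / 84.0
Step 3: S = 4.71e-08 m/g
Step 4: Convert to um/g: S = 0.047 um/g


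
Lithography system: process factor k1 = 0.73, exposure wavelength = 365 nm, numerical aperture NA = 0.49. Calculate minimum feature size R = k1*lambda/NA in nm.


Step 1: Identify values: k1 = 0.73, lambda = 365 nm, NA = 0.49
Step 2: R = k1 * lambda / NA
R = 0.73 * 365 / 0.49
R = 543.8 nm


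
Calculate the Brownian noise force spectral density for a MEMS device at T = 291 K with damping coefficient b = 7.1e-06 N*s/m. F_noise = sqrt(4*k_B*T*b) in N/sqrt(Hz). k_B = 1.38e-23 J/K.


Step 1: Compute 4 * k_B * T * b
= 4 * 1.38e-23 * 291 * 7.1e-06
= 1.1405e-25 N^2/Hz
Step 2: F_noise = sqrt(1.1405e-25)
F_noise = 3.38e-13 N/sqrt(Hz)


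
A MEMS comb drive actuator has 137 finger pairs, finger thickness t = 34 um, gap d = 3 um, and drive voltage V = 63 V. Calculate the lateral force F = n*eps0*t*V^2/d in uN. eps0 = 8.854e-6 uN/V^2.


Step 1: Parameters: n=137, eps0=8.854e-6 uN/V^2, t=34 um, V=63 V, d=3 um
Step 2: V^2 = 3969
Step 3: F = 137 * 8.854e-6 * 34 * 3969 / 3
F = 54.563 uN


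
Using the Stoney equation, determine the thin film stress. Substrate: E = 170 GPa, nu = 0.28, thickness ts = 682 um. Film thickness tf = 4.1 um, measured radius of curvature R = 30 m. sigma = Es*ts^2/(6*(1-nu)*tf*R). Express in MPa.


Step 1: Compute numerator: Es * ts^2 = 170 * 682^2 = 79071080 (GPa*um^2)
Step 2: Compute denominator (R in um): 6*(1-nu)*tf*R = 6*0.72*4.1*30e6 = 531360000.0 (um^2)
Step 3: sigma (GPa) = 79071080 / 531360000.0 = 1.48809e-01 GPa
Step 4: Convert to MPa (x1000): sigma = 148.8 MPa


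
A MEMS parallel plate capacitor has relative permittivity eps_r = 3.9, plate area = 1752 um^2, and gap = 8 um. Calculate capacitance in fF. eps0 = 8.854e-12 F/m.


Step 1: Convert area to m^2: A = 1752e-12 m^2
Step 2: Convert gap to m: d = 8e-6 m
Step 3: C = eps0 * eps_r * A / d
C = 8.854e-12 * 3.9 * 1752e-12 / 8e-6
Step 4: Convert to fF (multiply by 1e15).
C = 7.56 fF


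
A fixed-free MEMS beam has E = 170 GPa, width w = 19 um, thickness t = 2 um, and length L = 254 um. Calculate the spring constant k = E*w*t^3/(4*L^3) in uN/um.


Step 1: Convert E to consistent units (1 GPa = 1000 uN/um^2).
E = 170 GPa = 170000 uN/um^2
Step 2: Compute t^3 = 2^3 = 8
Step 3: Compute L^3 = 254^3 = 16387064
Step 4: k = 170000 * 19 * 8 / (4 * 16387064)
k = 0.3942 uN/um


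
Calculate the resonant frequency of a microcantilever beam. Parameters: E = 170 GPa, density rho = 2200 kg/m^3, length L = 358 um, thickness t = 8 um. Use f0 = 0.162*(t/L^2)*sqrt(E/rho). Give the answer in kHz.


Step 1: Convert units to SI.
t_SI = 8e-6 m, L_SI = 358e-6 m
Step 2: Calculate sqrt(E/rho).
sqrt(170e9 / 2200) = 8790.49 m/s
Step 3: Compute f0.
f0 = 0.162 * 8e-6 / (358e-6)^2 * 8790.49 = 88889.8 Hz = 88.89 kHz


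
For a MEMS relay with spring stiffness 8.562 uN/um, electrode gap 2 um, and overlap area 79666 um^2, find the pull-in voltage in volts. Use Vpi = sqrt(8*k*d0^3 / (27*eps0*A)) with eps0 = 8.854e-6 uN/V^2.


Step 1: Compute numerator: 8 * k * d0^3 = 8 * 8.562 * 2^3 = 547.968
Step 2: Compute denominator: 27 * eps0 * A = 27 * 8.854e-6 * 79666 = 19.044795
Step 3: Vpi = sqrt(547.968 / 19.044795)
Vpi = 5.36 V


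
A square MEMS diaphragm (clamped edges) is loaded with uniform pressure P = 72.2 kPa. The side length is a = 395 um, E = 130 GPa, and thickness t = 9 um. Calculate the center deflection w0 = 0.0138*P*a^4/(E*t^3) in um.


Step 1: Convert pressure to compatible units (E is in GPa, so P in GPa).
P = 72.2 kPa = 72.2e-6 GPa
Step 2: Compute numerator: 0.0138 * P * a^4.
a^4 = 395^4 = 24343800625
numerator = 0.0138 * 72.2e-6 * 24343800625 = 2.42552e+04
Step 3: Compute denominator: E * t^3 = 130 * 9^3 = 94770
Step 4: w0 = numerator / denominator = 2.42552e+04 / 94770 = 0.2559 um


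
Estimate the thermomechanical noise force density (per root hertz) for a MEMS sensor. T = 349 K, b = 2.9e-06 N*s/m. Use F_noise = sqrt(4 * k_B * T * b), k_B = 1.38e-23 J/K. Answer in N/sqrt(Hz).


Step 1: Compute 4 * k_B * T * b
= 4 * 1.38e-23 * 349 * 2.9e-06
= 5.5868e-26 N^2/Hz
Step 2: F_noise = sqrt(5.5868e-26)
F_noise = 2.36e-13 N/sqrt(Hz)


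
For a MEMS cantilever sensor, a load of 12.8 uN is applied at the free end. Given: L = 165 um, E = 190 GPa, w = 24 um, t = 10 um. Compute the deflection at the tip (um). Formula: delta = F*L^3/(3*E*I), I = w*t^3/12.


Step 1: Calculate the second moment of area.
I = w * t^3 / 12 = 24 * 10^3 / 12 = 2000.0 um^4
Step 2: Convert E to consistent units (1 GPa = 1000 uN/um^2).
E = 190 GPa = 190000 uN/um^2
Step 3: Calculate tip deflection.
delta = F * L^3 / (3 * E * I)
delta = 12.8 * 165^3 / (3 * 190000 * 2000.0)
delta = 0.0504 um


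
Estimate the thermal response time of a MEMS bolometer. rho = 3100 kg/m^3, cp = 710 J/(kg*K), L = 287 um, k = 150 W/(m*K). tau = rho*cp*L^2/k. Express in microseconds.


Step 1: Convert L to m: L = 287e-6 m
Step 2: L^2 = (287e-6)^2 = 8.2369e-08 m^2
Step 3: tau = 3100 * 710 * 8.2369e-08 / 150 = 1.20862779e-03 s
Step 4: Convert to microseconds (multiply by 1e6).
tau = 1208.628 us


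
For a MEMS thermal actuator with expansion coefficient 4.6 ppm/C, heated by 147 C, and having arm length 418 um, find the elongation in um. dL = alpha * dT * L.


Step 1: Convert CTE: alpha = 4.6 ppm/C = 4.6e-6 /C
Step 2: dL = 4.6e-6 * 147 * 418
dL = 0.2827 um


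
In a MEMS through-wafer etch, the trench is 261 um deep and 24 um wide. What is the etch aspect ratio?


Step 1: AR = depth / width
Step 2: AR = 261 / 24
AR = 10.9


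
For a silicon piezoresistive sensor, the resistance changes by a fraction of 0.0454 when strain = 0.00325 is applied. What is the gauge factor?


Step 1: Identify values.
dR/R = 0.0454, strain = 0.00325
Step 2: GF = (dR/R) / strain = 0.0454 / 0.00325
GF = 14.0


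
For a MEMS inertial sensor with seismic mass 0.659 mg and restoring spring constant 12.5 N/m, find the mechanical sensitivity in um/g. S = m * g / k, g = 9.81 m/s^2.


Step 1: Convert mass: m = 0.659 mg = 6.59e-07 kg
Step 2: S = m * g / k = 6.59e-07 * 9.81 / 12.5
Step 3: S = 5.17e-07 m/g
Step 4: Convert to um/g: S = 0.517 um/g


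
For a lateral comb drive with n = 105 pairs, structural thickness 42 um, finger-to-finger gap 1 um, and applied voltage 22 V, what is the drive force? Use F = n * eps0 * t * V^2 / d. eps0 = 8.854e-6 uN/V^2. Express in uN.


Step 1: Parameters: n=105, eps0=8.854e-6 uN/V^2, t=42 um, V=22 V, d=1 um
Step 2: V^2 = 484
Step 3: F = 105 * 8.854e-6 * 42 * 484 / 1
F = 18.898 uN


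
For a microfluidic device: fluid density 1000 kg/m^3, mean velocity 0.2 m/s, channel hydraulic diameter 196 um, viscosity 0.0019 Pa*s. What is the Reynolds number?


Step 1: Convert Dh to meters: Dh = 196e-6 m
Step 2: Re = rho * v * Dh / mu
Re = 1000 * 0.2 * 196e-6 / 0.0019
Re = 20.632


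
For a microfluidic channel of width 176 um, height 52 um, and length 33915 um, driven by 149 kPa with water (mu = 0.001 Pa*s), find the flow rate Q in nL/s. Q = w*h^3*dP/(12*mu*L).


Step 1: Convert all dimensions to SI (meters).
w = 176e-6 m, h = 52e-6 m, L = 33915e-6 m, dP = 149e3 Pa
Step 2: Q = w * h^3 * dP / (12 * mu * L)
Q = 176e-6 * (52e-6)^3 * 149e3 / (12 * 0.001 * 33915e-6) = 9.06016068e-09 m^3/s
Step 3: Convert Q from m^3/s to nL/s (1 m^3 = 1e12 nL, so multiply by 1e12).
Q = 9060.161 nL/s


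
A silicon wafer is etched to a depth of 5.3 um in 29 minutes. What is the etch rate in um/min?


Step 1: Etch rate = depth / time
Step 2: rate = 5.3 / 29
rate = 0.183 um/min


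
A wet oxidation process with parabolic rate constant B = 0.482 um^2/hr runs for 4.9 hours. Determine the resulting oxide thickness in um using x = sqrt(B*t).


Step 1: Compute B*t = 0.482 * 4.9 = 2.3618
Step 2: x = sqrt(2.3618)
x = 1.537 um


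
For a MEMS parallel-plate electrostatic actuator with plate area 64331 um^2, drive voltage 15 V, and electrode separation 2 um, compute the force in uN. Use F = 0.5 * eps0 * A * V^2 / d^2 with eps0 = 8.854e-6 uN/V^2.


Step 1: Identify parameters.
eps0 = 8.854e-6 uN/V^2, A = 64331 um^2, V = 15 V, d = 2 um
Step 2: Compute V^2 = 15^2 = 225
Step 3: Compute d^2 = 2^2 = 4
Step 4: F = 0.5 * 8.854e-6 * 64331 * 225 / 4
F = 16.02 uN


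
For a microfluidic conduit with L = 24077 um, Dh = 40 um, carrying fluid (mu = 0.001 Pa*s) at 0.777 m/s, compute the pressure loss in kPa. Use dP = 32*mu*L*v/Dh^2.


Step 1: Convert to SI: L = 24077e-6 m, Dh = 40e-6 m
Step 2: dP = 32 * 0.001 * 24077e-6 * 0.777 / (40e-6)^2
Step 3: dP = 374156.58 Pa
Step 4: Convert to kPa: dP = 374.16 kPa
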